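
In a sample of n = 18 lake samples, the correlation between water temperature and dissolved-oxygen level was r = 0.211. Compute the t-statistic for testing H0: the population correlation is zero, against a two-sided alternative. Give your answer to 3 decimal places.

t = r·√(n−2) / √(1−r²) with r = 0.211, n = 18
  = 0.211·√16 / √(1 − 0.044521)
  = 0.211·4.000000 / 0.977486
  = 0.844000 / 0.977486 = 0.863

0.863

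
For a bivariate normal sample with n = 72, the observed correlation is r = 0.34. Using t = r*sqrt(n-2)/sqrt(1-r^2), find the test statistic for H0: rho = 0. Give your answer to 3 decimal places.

3.025

t = r·√(n−2) / √(1−r²) with r = 0.34, n = 72
  = 0.34·√70 / √(1 − 0.1156)
  = 0.34·8.366600 / 0.940425
  = 2.844644 / 0.940425 = 3.025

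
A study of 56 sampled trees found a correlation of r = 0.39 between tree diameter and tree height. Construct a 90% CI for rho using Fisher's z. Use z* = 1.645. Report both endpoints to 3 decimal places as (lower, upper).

(0.184, 0.563)

Fisher z: z_r = atanh(r) = ½·ln((1+0.39)/(1−0.39)) = 0.411800
SE(z) = 1/√(n−3) = 1/√53 = 0.137361
90% ⇒ z* = 1.645; margin = 1.645·0.137361 = 0.225959
CI on z-scale: (0.185841, 0.637759)
Back-transform: tanh(0.185841) = 0.183731, tanh(0.637759) = 0.563372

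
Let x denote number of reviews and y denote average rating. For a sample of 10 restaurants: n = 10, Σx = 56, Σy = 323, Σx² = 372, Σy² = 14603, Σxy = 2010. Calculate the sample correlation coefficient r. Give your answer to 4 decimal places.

Numerator: nΣxy − (Σx)(Σy) = 10·2010 − (56)(323) = 2012
Denominator: √[(nΣx²−(Σx)²)(nΣy²−(Σy)²)]
  nΣx²−(Σx)² = 10·372 − 3136 = 584;  nΣy²−(Σy)² = 10·14603 − 104329 = 41701
  √(584·41701) = √24353384 = 4934.9148
r = 2012 / 4934.9148 = 0.4077

0.4077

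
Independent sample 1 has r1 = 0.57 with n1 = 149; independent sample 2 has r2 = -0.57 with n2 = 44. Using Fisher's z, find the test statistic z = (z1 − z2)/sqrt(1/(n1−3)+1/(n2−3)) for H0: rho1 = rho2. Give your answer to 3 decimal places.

7.327

z1 = atanh(0.57) = 0.647523,  z2 = atanh(-0.57) = -0.647523
SE = √(1/(n1−3) + 1/(n2−3)) = √(1/146 + 1/41) = √(0.0068493 + 0.0243902) = √0.0312395 = 0.176747
z = (z1 − z2)/SE = (0.647523 − (-0.647523)) / 0.176747 = 1.295046 / 0.176747 = 7.327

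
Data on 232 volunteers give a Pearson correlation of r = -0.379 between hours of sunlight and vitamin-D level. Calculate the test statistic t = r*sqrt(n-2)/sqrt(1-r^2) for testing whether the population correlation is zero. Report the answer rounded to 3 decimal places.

-6.211

t = r·√(n−2) / √(1−r²) with r = -0.379, n = 232
  = -0.379·√230 / √(1 − 0.143641)
  = -0.379·15.165751 / 0.925397
  = -5.747820 / 0.925397 = -6.211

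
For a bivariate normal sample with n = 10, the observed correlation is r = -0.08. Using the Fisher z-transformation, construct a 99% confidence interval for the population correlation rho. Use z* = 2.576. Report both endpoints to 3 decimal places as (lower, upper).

Fisher z: z_r = atanh(r) = ½·ln((1+(-0.08))/(1−(-0.08))) = -0.080171
SE(z) = 1/√(n−3) = 1/√7 = 0.377964
99% ⇒ z* = 2.576; margin = 2.576·0.377964 = 0.973635
CI on z-scale: (-1.053806, 0.893464)
Back-transform: tanh(-1.053806) = -0.783282, tanh(0.893464) = 0.713100

(-0.783, 0.713)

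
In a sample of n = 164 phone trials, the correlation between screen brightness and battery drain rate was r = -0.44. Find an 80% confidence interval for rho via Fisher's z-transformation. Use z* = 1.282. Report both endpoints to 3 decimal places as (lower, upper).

(-0.518, -0.355)

Fisher z: z_r = atanh(r) = ½·ln((1+(-0.44))/(1−(-0.44))) = -0.472231
SE(z) = 1/√(n−3) = 1/√161 = 0.078811
80% ⇒ z* = 1.282; margin = 1.282·0.078811 = 0.101036
CI on z-scale: (-0.573267, -0.371195)
Back-transform: tanh(-0.573267) = -0.517755, tanh(-0.371195) = -0.355037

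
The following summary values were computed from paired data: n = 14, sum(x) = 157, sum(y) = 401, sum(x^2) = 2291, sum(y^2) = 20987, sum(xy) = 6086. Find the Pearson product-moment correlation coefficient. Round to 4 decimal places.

0.7079

Numerator: nΣxy − (Σx)(Σy) = 14·6086 − (157)(401) = 22247
Denominator: √[(nΣx²−(Σx)²)(nΣy²−(Σy)²)]
  nΣx²−(Σx)² = 14·2291 − 24649 = 7425;  nΣy²−(Σy)² = 14·20987 − 160801 = 133017
  √(7425·133017) = √987651225 = 31426.9188
r = 22247 / 31426.9188 = 0.7079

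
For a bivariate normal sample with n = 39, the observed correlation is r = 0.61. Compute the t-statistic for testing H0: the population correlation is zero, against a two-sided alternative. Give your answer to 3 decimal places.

4.683

1 − r² = 1 − 0.3721 = 0.6279;  √(1−r²) = 0.792401
√(n−2) = √37 = 6.082763
t = r·√(n−2)/√(1−r²) = 0.61 · 6.082763 / 0.792401 = 4.683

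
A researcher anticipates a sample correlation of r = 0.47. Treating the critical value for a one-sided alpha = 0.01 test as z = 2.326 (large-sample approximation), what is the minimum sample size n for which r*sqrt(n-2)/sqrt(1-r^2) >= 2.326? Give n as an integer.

r√(n−2)/√(1−r²) ≥ 2.326  ⇔  n−2 ≥ (2.326)²·(1−r²)/r²
(1−r²)/r² = (1−0.2209)/0.2209 = 3.5269
n ≥ 2 + 5.410276·3.5269 = 2 + 19.0815 = 21.0815
⌈21.0815⌉ = 22

22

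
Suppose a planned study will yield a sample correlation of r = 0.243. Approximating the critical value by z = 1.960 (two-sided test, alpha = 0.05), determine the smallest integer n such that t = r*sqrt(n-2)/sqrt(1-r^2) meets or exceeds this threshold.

64

r√(n−2)/√(1−r²) ≥ 1.960  ⇔  n−2 ≥ (1.960)²·(1−r²)/r²
(1−r²)/r² = (1−0.059049)/0.059049 = 15.9351
n ≥ 2 + 3.8416·15.9351 = 2 + 61.2163 = 63.2163
⌈63.2163⌉ = 64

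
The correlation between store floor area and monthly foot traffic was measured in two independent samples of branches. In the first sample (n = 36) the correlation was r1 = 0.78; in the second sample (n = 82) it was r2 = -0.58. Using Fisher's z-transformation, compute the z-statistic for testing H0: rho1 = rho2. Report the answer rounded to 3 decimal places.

8.240

Fisher z-transforms: z1 = atanh(0.78) = 1.045371, z2 = atanh(-0.58) = -0.662463; difference d = 1.707834
Var(d) = 1/33 + 1/79 = 0.0303030 + 0.0126582 = 0.0429612
z = d/√Var(d) = 1.707834 / √0.0429612 = 1.707834 / 0.207271 = 8.240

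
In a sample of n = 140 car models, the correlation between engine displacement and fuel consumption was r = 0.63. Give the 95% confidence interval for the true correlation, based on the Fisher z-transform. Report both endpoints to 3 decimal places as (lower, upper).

(0.518, 0.721)

z_r = atanh(0.63) = 0.741416;  SE = 1/√(n−3) = 1/√137 = 0.085436
z-limits: 0.741416 ± 1.960·0.085436 = 0.741416 ± 0.167455 = [0.573961, 0.908871]
ρ-limits: (tanh 0.573961, tanh 0.908871) = (0.518, 0.721)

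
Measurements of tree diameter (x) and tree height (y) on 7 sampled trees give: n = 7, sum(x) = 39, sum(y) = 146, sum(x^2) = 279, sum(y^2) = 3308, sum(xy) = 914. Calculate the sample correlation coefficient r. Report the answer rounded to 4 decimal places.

0.7896

Numerator: nΣxy − (Σx)(Σy) = 7·914 − (39)(146) = 704
Denominator: √[(nΣx²−(Σx)²)(nΣy²−(Σy)²)]
  nΣx²−(Σx)² = 7·279 − 1521 = 432;  nΣy²−(Σy)² = 7·3308 − 21316 = 1840
  √(432·1840) = √794880 = 891.5604
r = 704 / 891.5604 = 0.7896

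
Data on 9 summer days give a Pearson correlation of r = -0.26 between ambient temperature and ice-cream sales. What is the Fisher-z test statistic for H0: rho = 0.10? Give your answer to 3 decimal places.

z_r = atanh(-0.26) = -0.266108,  z_0 = atanh(0.10) = 0.100335
SE = 1/√(n−3) = 1/√6 = 0.408248
z = (z_r − z_0)/SE = (-0.266108 − 0.100335) / 0.408248 = -0.366443 / 0.408248 = -0.898

-0.898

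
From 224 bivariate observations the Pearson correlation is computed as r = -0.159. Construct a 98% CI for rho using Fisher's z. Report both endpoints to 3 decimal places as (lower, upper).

(-0.307, -0.004)

z_r = atanh(-0.159) = -0.160361;  SE = 1/√(n−3) = 1/√221 = 0.067267
z-limits: -0.160361 ± 2.326·0.067267 = -0.160361 ± 0.156463 = [-0.316824, -0.003898]
ρ-limits: (tanh -0.316824, tanh -0.003898) = (-0.307, -0.004)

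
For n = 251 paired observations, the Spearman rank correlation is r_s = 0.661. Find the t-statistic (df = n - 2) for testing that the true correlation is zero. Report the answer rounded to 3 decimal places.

13.900

t = r_s·√(n−2) / √(1−r_s²) with r_s = 0.661, n = 251
  = 0.661·√249 / √(1 − 0.436921)
  = 0.661·15.779734 / 0.750386
  = 10.430404 / 0.750386 = 13.900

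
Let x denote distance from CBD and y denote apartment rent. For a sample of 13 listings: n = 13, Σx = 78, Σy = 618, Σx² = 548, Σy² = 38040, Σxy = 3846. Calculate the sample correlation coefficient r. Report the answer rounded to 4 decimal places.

0.1658

S_xy = nΣxy − ΣxΣy = 13·3846 − 78·618 = 49998 − 48204 = 1794
S_xx = nΣx² − (Σx)² = 13·548 − 78² = 7124 − 6084 = 1040
S_yy = nΣy² − (Σy)² = 13·38040 − 618² = 494520 − 381924 = 112596
r = S_xy / √(S_xx·S_yy) = 1794 / √(1040·112596) = 1794 / √117099840 = 1794 / 10821.2679 = 0.1658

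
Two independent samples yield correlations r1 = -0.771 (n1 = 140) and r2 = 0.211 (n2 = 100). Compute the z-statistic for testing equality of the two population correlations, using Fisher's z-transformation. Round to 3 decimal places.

-9.322

Fisher z-transforms: z1 = atanh(-0.771) = -1.022789, z2 = atanh(0.211) = 0.214218; difference d = -1.237007
Var(d) = 1/137 + 1/97 = 0.0072993 + 0.0103093 = 0.0176086
z = d/√Var(d) = -1.237007 / √0.0176086 = -1.237007 / 0.132697 = -9.322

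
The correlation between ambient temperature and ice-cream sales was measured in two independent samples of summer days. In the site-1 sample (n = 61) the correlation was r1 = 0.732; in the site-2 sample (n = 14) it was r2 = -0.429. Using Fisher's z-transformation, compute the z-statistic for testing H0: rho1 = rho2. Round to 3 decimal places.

4.232

z1 = atanh(0.732) = 0.933023,  z2 = atanh(-0.429) = -0.458670
SE = √(1/(n1−3) + 1/(n2−3)) = √(1/58 + 1/11) = √(0.0172414 + 0.0909091) = √0.1081505 = 0.328862
z = (z1 − z2)/SE = (0.933023 − (-0.458670)) / 0.328862 = 1.391693 / 0.328862 = 4.232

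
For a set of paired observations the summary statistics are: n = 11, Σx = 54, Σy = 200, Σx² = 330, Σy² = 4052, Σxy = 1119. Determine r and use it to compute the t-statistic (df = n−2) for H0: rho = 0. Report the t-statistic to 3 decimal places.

S_xy = nΣxy − ΣxΣy = 11·1119 − 54·200 = 12309 − 10800 = 1509
S_xx = nΣx² − (Σx)² = 11·330 − 54² = 3630 − 2916 = 714
S_yy = nΣy² − (Σy)² = 11·4052 − 200² = 44572 − 40000 = 4572
r = S_xy / √(S_xx·S_yy) = 1509 / √(714·4572) = 1509 / √3264408 = 1509 / 1806.7673 = 0.8352
t = r·√(n−2)/√(1−r²) = 0.8352·√9 / √(1−0.697559) = 2.505600 / 0.549946 = 4.556

4.556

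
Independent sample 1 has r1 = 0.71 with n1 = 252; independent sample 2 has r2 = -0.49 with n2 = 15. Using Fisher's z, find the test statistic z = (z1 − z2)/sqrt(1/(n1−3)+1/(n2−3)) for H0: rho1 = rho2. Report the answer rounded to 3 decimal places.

4.816

Fisher z-transforms: z1 = atanh(0.71) = 0.887184, z2 = atanh(-0.49) = -0.536060; difference d = 1.423244
Var(d) = 1/249 + 1/12 = 0.0040161 + 0.0833333 = 0.0873494
z = d/√Var(d) = 1.423244 / √0.0873494 = 1.423244 / 0.295549 = 4.816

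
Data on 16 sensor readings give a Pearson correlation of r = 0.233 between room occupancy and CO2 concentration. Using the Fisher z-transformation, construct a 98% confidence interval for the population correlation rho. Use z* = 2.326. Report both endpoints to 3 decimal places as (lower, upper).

(-0.387, 0.708)

z_r = atanh(0.233) = 0.237359;  SE = 1/√(n−3) = 1/√13 = 0.277350
z-limits: 0.237359 ± 2.326·0.277350 = 0.237359 ± 0.645116 = [-0.407757, 0.882475]
ρ-limits: (tanh -0.407757, tanh 0.882475) = (-0.387, 0.708)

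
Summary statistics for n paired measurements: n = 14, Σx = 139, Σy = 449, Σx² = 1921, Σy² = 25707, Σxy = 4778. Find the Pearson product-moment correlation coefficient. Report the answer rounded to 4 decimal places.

Numerator: nΣxy − (Σx)(Σy) = 14·4778 − (139)(449) = 4481
Denominator: √[(nΣx²−(Σx)²)(nΣy²−(Σy)²)]
  nΣx²−(Σx)² = 14·1921 − 19321 = 7573;  nΣy²−(Σy)² = 14·25707 − 201601 = 158297
  √(7573·158297) = √1198783181 = 34623.4484
r = 4481 / 34623.4484 = 0.1294

0.1294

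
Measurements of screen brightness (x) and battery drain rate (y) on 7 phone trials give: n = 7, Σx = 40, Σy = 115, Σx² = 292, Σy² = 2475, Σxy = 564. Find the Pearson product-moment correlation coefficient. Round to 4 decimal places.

Numerator: nΣxy − (Σx)(Σy) = 7·564 − (40)(115) = -652
Denominator: √[(nΣx²−(Σx)²)(nΣy²−(Σy)²)]
  nΣx²−(Σx)² = 7·292 − 1600 = 444;  nΣy²−(Σy)² = 7·2475 − 13225 = 4100
  √(444·4100) = √1820400 = 1349.2220
r = -652 / 1349.2220 = -0.4832

-0.4832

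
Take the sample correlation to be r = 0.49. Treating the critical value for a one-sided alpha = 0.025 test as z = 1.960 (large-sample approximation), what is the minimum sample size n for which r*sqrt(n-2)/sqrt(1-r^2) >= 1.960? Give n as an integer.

r√(n−2)/√(1−r²) ≥ 1.960  ⇔  n−2 ≥ (1.960)²·(1−r²)/r²
(1−r²)/r² = (1−0.2401)/0.2401 = 3.1649
n ≥ 2 + 3.8416·3.1649 = 2 + 12.1583 = 14.1583
⌈14.1583⌉ = 15

15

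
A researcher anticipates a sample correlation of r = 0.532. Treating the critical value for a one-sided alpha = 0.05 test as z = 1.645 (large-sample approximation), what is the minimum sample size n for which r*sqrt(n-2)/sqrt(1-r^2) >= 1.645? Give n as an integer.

9

r√(n−2)/√(1−r²) ≥ 1.645  ⇔  n−2 ≥ (1.645)²·(1−r²)/r²
(1−r²)/r² = (1−0.283024)/0.283024 = 2.5333
n ≥ 2 + 2.706025·2.5333 = 2 + 6.8552 = 8.8552
⌈8.8552⌉ = 9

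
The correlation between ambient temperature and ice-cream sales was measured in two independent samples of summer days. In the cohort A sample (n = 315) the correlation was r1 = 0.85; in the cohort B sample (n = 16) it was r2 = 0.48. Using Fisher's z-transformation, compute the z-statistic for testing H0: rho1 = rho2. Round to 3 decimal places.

Fisher z-transforms: z1 = atanh(0.85) = 1.256153, z2 = atanh(0.48) = 0.522984; difference d = 0.733169
Var(d) = 1/312 + 1/13 = 0.0032051 + 0.0769231 = 0.0801282
z = d/√Var(d) = 0.733169 / √0.0801282 = 0.733169 / 0.283069 = 2.590

2.590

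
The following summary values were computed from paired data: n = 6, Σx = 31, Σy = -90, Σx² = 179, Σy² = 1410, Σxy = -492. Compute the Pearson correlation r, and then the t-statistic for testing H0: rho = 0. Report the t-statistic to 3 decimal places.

Numerator: nΣxy − (Σx)(Σy) = 6·(-492) − (31)(-90) = -162
Denominator: √[(nΣx²−(Σx)²)(nΣy²−(Σy)²)]
  nΣx²−(Σx)² = 6·179 − 961 = 113;  nΣy²−(Σy)² = 6·1410 − 8100 = 360
  √(113·360) = √40680 = 201.6928
r = -162 / 201.6928 = -0.8032
t = r·√(n−2)/√(1−r²) = -0.8032·√4 / √(1−0.645130) = -1.606400 / 0.595710 = -2.697

-2.697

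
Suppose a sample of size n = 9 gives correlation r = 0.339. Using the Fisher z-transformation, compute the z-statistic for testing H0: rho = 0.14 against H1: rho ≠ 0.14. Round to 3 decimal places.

Fisher z: atanh(0.339) = 0.352962, atanh(0.14) = 0.140926
z = (z_r − z_0)·√(n−3) = (0.352962 − 0.140926)·√6 = 0.212036 · 2.449490 = 0.519

0.519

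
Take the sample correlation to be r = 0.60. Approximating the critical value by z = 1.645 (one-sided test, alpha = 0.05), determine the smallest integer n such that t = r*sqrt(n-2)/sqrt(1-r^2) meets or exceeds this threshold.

Need r·√(n−2)/√(1−r²) ≥ 1.645
√(n−2) ≥ 1.645·√(1−0.3600) / 0.60 = 1.645·0.800000 / 0.60 = 2.1933
n−2 ≥ 4.8106  ⇒  n ≥ 6.8106
Smallest integer n = 7

7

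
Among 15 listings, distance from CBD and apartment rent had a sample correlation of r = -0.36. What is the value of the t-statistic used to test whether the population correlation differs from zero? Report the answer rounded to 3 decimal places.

-1.391

t = r·√(n−2) / √(1−r²) with r = -0.36, n = 15
  = -0.36·√13 / √(1 − 0.1296)
  = -0.36·3.605551 / 0.932952
  = -1.297998 / 0.932952 = -1.391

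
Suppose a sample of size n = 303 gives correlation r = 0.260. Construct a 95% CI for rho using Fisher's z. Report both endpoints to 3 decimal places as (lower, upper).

z_r = atanh(0.260) = 0.266108;  SE = 1/√(n−3) = 1/√300 = 0.057735
z-limits: 0.266108 ± 1.960·0.057735 = 0.266108 ± 0.113161 = [0.152947, 0.379269]
ρ-limits: (tanh 0.152947, tanh 0.379269) = (0.152, 0.362)

(0.152, 0.362)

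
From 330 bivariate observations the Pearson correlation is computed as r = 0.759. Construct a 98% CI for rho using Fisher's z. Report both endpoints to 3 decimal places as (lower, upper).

(0.699, 0.808)

Fisher z: z_r = atanh(r) = ½·ln((1+0.759)/(1−0.759)) = 0.993852
SE(z) = 1/√(n−3) = 1/√327 = 0.055300
98% ⇒ z* = 2.326; margin = 2.326·0.055300 = 0.128628
CI on z-scale: (0.865224, 1.122480)
Back-transform: tanh(0.865224) = 0.698939, tanh(1.122480) = 0.808430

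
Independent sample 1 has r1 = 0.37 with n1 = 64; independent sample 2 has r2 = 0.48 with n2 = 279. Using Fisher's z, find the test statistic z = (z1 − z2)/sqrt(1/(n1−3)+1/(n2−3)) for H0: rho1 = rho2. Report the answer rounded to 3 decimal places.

-0.951

z1 = atanh(0.37) = 0.388423,  z2 = atanh(0.48) = 0.522984
SE = √(1/(n1−3) + 1/(n2−3)) = √(1/61 + 1/276) = √(0.0163934 + 0.0036232) = √0.0200166 = 0.141480
z = (z1 − z2)/SE = (0.388423 − 0.522984) / 0.141480 = -0.134561 / 0.141480 = -0.951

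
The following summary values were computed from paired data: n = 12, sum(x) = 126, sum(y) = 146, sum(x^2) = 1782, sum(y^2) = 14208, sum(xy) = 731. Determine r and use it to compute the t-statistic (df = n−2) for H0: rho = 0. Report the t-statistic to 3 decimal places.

Numerator: nΣxy − (Σx)(Σy) = 12·731 − (126)(146) = -9624
Denominator: √[(nΣx²−(Σx)²)(nΣy²−(Σy)²)]
  nΣx²−(Σx)² = 12·1782 − 15876 = 5508;  nΣy²−(Σy)² = 12·14208 − 21316 = 149180
  √(5508·149180) = √821683440 = 28665.0212
r = -9624 / 28665.0212 = -0.3357
t = r·√(n−2)/√(1−r²) = -0.3357·√10 / √(1−0.112694) = -1.061577 / 0.941969 = -1.127

-1.127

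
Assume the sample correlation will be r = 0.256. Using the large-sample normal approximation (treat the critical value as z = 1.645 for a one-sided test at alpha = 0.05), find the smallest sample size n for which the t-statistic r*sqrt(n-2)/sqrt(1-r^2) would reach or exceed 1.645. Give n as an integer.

41

Need r·√(n−2)/√(1−r²) ≥ 1.645
√(n−2) ≥ 1.645·√(1−0.065536) / 0.256 = 1.645·0.966677 / 0.256 = 6.2117
n−2 ≥ 38.5852  ⇒  n ≥ 40.5852
Smallest integer n = 41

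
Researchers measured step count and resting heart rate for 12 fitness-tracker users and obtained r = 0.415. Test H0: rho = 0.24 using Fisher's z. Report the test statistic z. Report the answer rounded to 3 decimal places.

z_r = atanh(0.415) = 0.441636,  z_0 = atanh(0.24) = 0.244774
SE = 1/√(n−3) = 1/√9 = 0.333333
z = (z_r − z_0)/SE = (0.441636 − 0.244774) / 0.333333 = 0.196862 / 0.333333 = 0.591

0.591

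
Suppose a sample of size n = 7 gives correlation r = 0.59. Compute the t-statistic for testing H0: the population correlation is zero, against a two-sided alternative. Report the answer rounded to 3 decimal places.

1.634

1 − r² = 1 − 0.3481 = 0.6519;  √(1−r²) = 0.807403
√(n−2) = √5 = 2.236068
t = r·√(n−2)/√(1−r²) = 0.59 · 2.236068 / 0.807403 = 1.634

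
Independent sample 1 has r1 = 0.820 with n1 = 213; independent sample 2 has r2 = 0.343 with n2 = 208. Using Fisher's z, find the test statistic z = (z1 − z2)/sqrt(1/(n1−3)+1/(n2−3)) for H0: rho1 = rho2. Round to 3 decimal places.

8.141

z1 = atanh(0.820) = 1.156817,  z2 = atanh(0.343) = 0.357489
SE = √(1/(n1−3) + 1/(n2−3)) = √(1/210 + 1/205) = √(0.0047619 + 0.0048780) = √0.0096399 = 0.098183
z = (z1 − z2)/SE = (1.156817 − 0.357489) / 0.098183 = 0.799328 / 0.098183 = 8.141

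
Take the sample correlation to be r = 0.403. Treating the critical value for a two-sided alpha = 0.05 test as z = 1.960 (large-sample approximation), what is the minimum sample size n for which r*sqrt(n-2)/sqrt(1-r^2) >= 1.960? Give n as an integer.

22

r√(n−2)/√(1−r²) ≥ 1.960  ⇔  n−2 ≥ (1.960)²·(1−r²)/r²
(1−r²)/r² = (1−0.162409)/0.162409 = 5.1573
n ≥ 2 + 3.8416·5.1573 = 2 + 19.8123 = 21.8123
⌈21.8123⌉ = 22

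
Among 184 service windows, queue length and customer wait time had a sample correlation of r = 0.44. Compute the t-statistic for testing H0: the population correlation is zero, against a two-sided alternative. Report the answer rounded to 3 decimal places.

6.610

t = r·√(n−2) / √(1−r²) with r = 0.44, n = 184
  = 0.44·√182 / √(1 − 0.1936)
  = 0.44·13.490738 / 0.897998
  = 5.935925 / 0.897998 = 6.610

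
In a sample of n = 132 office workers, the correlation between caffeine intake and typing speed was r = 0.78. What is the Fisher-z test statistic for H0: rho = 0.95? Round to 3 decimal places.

-8.932

z_r = atanh(0.78) = 1.045371,  z_0 = atanh(0.95) = 1.831781
SE = 1/√(n−3) = 1/√129 = 0.088045
z = (z_r − z_0)/SE = (1.045371 − 1.831781) / 0.088045 = -0.786410 / 0.088045 = -8.932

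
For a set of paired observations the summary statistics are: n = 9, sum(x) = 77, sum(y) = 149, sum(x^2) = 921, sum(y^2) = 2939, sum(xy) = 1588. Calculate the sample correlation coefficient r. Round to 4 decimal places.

0.8901

Numerator: nΣxy − (Σx)(Σy) = 9·1588 − (77)(149) = 2819
Denominator: √[(nΣx²−(Σx)²)(nΣy²−(Σy)²)]
  nΣx²−(Σx)² = 9·921 − 5929 = 2360;  nΣy²−(Σy)² = 9·2939 − 22201 = 4250
  √(2360·4250) = √10030000 = 3167.0175
r = 2819 / 3167.0175 = 0.8901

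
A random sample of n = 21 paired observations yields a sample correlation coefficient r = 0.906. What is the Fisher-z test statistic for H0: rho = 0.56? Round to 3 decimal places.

3.699

Fisher z: atanh(0.906) = 1.504734, atanh(0.56) = 0.632833
z = (z_r − z_0)·√(n−3) = (1.504734 − 0.632833)·√18 = 0.871901 · 4.242641 = 3.699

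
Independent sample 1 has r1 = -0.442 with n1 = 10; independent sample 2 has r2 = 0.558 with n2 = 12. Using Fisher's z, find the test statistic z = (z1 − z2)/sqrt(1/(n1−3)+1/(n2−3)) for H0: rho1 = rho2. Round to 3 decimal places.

z1 = atanh(-0.442) = -0.474714,  z2 = atanh(0.558) = 0.629924
SE = √(1/(n1−3) + 1/(n2−3)) = √(1/7 + 1/9) = √(0.1428571 + 0.1111111) = √0.2539682 = 0.503953
z = (z1 − z2)/SE = (-0.474714 − 0.629924) / 0.503953 = -1.104638 / 0.503953 = -2.192

-2.192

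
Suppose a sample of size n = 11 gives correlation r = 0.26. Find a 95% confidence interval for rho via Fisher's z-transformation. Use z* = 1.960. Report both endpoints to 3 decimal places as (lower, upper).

z_r = atanh(0.26) = 0.266108;  SE = 1/√(n−3) = 1/√8 = 0.353553
z-limits: 0.266108 ± 1.960·0.353553 = 0.266108 ± 0.692964 = [-0.426856, 0.959072]
ρ-limits: (tanh -0.426856, tanh 0.959072) = (-0.403, 0.744)

(-0.403, 0.744)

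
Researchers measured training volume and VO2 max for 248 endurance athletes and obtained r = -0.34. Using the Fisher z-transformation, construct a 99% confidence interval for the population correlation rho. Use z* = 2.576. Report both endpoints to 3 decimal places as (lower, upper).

(-0.477, -0.187)

z_r = atanh(-0.34) = -0.354093;  SE = 1/√(n−3) = 1/√245 = 0.063888
z-limits: -0.354093 ± 2.576·0.063888 = -0.354093 ± 0.164575 = [-0.518668, -0.189518]
ρ-limits: (tanh -0.518668, tanh -0.189518) = (-0.477, -0.187)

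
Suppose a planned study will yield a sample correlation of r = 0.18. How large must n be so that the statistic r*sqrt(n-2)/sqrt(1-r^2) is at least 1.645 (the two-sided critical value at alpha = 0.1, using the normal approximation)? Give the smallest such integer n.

83

Need r·√(n−2)/√(1−r²) ≥ 1.645
√(n−2) ≥ 1.645·√(1−0.0324) / 0.18 = 1.645·0.983667 / 0.18 = 8.9896
n−2 ≥ 80.8129  ⇒  n ≥ 82.8129
Smallest integer n = 83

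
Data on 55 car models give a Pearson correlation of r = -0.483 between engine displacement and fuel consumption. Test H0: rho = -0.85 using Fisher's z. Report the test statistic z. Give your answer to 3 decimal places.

Fisher z: atanh(-0.483) = -0.526890, atanh(-0.85) = -1.256153
z = (z_r − z_0)·√(n−3) = (-0.526890 − (-1.256153))·√52 = 0.729263 · 7.211103 = 5.259

5.259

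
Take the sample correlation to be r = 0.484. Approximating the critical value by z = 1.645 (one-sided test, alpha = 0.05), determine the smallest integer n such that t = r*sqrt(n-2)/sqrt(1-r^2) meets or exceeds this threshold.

Need r·√(n−2)/√(1−r²) ≥ 1.645
√(n−2) ≥ 1.645·√(1−0.234256) / 0.484 = 1.645·0.875068 / 0.484 = 2.9741
n−2 ≥ 8.8453  ⇒  n ≥ 10.8453
Smallest integer n = 11

11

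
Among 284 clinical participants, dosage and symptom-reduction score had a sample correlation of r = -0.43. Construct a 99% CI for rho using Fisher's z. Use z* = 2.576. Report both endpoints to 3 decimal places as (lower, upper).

z_r = atanh(-0.43) = -0.459897;  SE = 1/√(n−3) = 1/√281 = 0.059655
z-limits: -0.459897 ± 2.576·0.059655 = -0.459897 ± 0.153671 = [-0.613568, -0.306226]
ρ-limits: (tanh -0.613568, tanh -0.306226) = (-0.547, -0.297)

(-0.547, -0.297)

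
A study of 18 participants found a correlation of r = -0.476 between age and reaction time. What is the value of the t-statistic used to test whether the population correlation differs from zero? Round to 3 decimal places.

t = r·√(n−2) / √(1−r²) with r = -0.476, n = 18
  = -0.476·√16 / √(1 − 0.226576)
  = -0.476·4.000000 / 0.879445
  = -1.904000 / 0.879445 = -2.165

-2.165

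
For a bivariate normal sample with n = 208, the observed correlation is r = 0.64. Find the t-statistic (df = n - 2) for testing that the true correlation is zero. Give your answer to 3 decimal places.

t = r·√(n−2) / √(1−r²) with r = 0.64, n = 208
  = 0.64·√206 / √(1 − 0.4096)
  = 0.64·14.352700 / 0.768375
  = 9.185728 / 0.768375 = 11.955

11.955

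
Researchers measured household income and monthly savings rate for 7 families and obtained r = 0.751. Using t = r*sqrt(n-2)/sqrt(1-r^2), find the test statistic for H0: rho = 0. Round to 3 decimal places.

2.543

t = r·√(n−2) / √(1−r²) with r = 0.751, n = 7
  = 0.751·√5 / √(1 − 0.564001)
  = 0.751·2.236068 / 0.660302
  = 1.679287 / 0.660302 = 2.543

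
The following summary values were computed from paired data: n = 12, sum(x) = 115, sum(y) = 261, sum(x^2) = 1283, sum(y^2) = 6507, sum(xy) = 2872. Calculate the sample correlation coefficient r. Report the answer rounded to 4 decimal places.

S_xy = nΣxy − ΣxΣy = 12·2872 − 115·261 = 34464 − 30015 = 4449
S_xx = nΣx² − (Σx)² = 12·1283 − 115² = 15396 − 13225 = 2171
S_yy = nΣy² − (Σy)² = 12·6507 − 261² = 78084 − 68121 = 9963
r = S_xy / √(S_xx·S_yy) = 4449 / √(2171·9963) = 4449 / √21629673 = 4449 / 4650.7712 = 0.9566

0.9566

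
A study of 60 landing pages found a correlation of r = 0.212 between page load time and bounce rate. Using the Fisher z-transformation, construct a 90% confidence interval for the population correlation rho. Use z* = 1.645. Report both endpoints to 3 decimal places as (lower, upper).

z_r = atanh(0.212) = 0.215265;  SE = 1/√(n−3) = 1/√57 = 0.132453
z-limits: 0.215265 ± 1.645·0.132453 = 0.215265 ± 0.217885 = [-0.002620, 0.433150]
ρ-limits: (tanh -0.002620, tanh 0.433150) = (-0.003, 0.408)

(-0.003, 0.408)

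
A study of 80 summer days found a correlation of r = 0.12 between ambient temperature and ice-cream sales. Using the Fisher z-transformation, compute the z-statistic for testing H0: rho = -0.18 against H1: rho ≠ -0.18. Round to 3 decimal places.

Fisher z: atanh(0.12) = 0.120581, atanh(-0.18) = -0.181983
z = (z_r − z_0)·√(n−3) = (0.120581 − (-0.181983))·√77 = 0.302564 · 8.774964 = 2.655

2.655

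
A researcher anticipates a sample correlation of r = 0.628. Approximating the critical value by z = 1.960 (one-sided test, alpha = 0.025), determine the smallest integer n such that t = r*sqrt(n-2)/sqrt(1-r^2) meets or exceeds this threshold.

Need r·√(n−2)/√(1−r²) ≥ 1.960
√(n−2) ≥ 1.960·√(1−0.394384) / 0.628 = 1.960·0.778213 / 0.628 = 2.4288
n−2 ≥ 5.8991  ⇒  n ≥ 7.8991
Smallest integer n = 8

8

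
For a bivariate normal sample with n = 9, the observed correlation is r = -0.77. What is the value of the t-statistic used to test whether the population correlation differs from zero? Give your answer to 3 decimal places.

1 − r² = 1 − 0.5929 = 0.4071;  √(1−r²) = 0.638044
√(n−2) = √7 = 2.645751
t = r·√(n−2)/√(1−r²) = -0.77 · 2.645751 / 0.638044 = -3.193

-3.193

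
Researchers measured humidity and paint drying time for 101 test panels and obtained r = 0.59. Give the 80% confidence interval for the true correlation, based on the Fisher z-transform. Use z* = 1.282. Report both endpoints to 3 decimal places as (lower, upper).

Fisher z: z_r = atanh(r) = ½·ln((1+0.59)/(1−0.59)) = 0.677666
SE(z) = 1/√(n−3) = 1/√98 = 0.101015
80% ⇒ z* = 1.282; margin = 1.282·0.101015 = 0.129501
CI on z-scale: (0.548165, 0.807167)
Back-transform: tanh(0.548165) = 0.499144, tanh(0.807167) = 0.668024

(0.499, 0.668)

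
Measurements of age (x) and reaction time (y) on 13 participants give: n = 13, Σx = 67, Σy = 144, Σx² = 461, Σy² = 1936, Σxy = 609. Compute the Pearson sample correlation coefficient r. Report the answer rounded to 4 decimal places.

-0.6705

Numerator: nΣxy − (Σx)(Σy) = 13·609 − (67)(144) = -1731
Denominator: √[(nΣx²−(Σx)²)(nΣy²−(Σy)²)]
  nΣx²−(Σx)² = 13·461 − 4489 = 1504;  nΣy²−(Σy)² = 13·1936 − 20736 = 4432
  √(1504·4432) = √6665728 = 2581.8071
r = -1731 / 2581.8071 = -0.6705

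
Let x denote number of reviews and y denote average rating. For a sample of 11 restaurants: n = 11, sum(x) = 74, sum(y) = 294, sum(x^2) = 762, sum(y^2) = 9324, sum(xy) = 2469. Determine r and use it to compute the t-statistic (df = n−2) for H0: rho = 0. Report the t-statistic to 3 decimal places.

3.855

S_xy = nΣxy − ΣxΣy = 11·2469 − 74·294 = 27159 − 21756 = 5403
S_xx = nΣx² − (Σx)² = 11·762 − 74² = 8382 − 5476 = 2906
S_yy = nΣy² − (Σy)² = 11·9324 − 294² = 102564 − 86436 = 16128
r = S_xy / √(S_xx·S_yy) = 5403 / √(2906·16128) = 5403 / √46867968 = 5403 / 6846.0184 = 0.7892
t = r·√(n−2)/√(1−r²) = 0.7892·√9 / √(1−0.622837) = 2.367600 / 0.614136 = 3.855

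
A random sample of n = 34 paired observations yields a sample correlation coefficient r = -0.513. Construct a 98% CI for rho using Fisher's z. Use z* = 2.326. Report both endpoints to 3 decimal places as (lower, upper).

(-0.755, -0.148)

Fisher z: z_r = atanh(r) = ½·ln((1+(-0.513))/(1−(-0.513))) = -0.566793
SE(z) = 1/√(n−3) = 1/√31 = 0.179605
98% ⇒ z* = 2.326; margin = 2.326·0.179605 = 0.417761
CI on z-scale: (-0.984554, -0.149032)
Back-transform: tanh(-0.984554) = -0.755031, tanh(-0.149032) = -0.147938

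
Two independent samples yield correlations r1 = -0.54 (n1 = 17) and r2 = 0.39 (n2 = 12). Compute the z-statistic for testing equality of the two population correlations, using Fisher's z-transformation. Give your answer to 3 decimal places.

-2.378

Fisher z-transforms: z1 = atanh(-0.54) = -0.604156, z2 = atanh(0.39) = 0.411800; difference d = -1.015956
Var(d) = 1/14 + 1/9 = 0.0714286 + 0.1111111 = 0.1825397
z = d/√Var(d) = -1.015956 / √0.1825397 = -1.015956 / 0.427247 = -2.378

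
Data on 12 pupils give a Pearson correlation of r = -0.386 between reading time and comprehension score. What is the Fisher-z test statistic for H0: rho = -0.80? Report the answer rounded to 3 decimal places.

2.075

z_r = atanh(-0.386) = -0.407091,  z_0 = atanh(-0.80) = -1.098612
SE = 1/√(n−3) = 1/√9 = 0.333333
z = (z_r − z_0)/SE = (-0.407091 − (-1.098612)) / 0.333333 = 0.691521 / 0.333333 = 2.075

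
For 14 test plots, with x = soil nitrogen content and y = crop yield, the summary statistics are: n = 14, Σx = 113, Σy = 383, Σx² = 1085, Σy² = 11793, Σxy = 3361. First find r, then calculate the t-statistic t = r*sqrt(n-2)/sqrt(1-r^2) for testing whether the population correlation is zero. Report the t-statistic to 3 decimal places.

2.375

Numerator: nΣxy − (Σx)(Σy) = 14·3361 − (113)(383) = 3775
Denominator: √[(nΣx²−(Σx)²)(nΣy²−(Σy)²)]
  nΣx²−(Σx)² = 14·1085 − 12769 = 2421;  nΣy²−(Σy)² = 14·11793 − 146689 = 18413
  √(2421·18413) = √44577873 = 6676.6663
r = 3775 / 6676.6663 = 0.5654
t = r·√(n−2)/√(1−r²) = 0.5654·√12 / √(1−0.319677) = 1.958603 / 0.824817 = 2.375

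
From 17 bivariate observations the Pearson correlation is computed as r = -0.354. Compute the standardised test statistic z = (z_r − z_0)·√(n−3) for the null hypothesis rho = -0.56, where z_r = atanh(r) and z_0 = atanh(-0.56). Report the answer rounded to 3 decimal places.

z_r = atanh(-0.354) = -0.370009,  z_0 = atanh(-0.56) = -0.632833
SE = 1/√(n−3) = 1/√14 = 0.267261
z = (z_r − z_0)/SE = (-0.370009 − (-0.632833)) / 0.267261 = 0.262824 / 0.267261 = 0.983

0.983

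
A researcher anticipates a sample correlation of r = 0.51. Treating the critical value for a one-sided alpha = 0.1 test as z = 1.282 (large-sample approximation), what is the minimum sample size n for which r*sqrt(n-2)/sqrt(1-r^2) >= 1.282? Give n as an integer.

Need r·√(n−2)/√(1−r²) ≥ 1.282
√(n−2) ≥ 1.282·√(1−0.2601) / 0.51 = 1.282·0.860174 / 0.51 = 2.1622
n−2 ≥ 4.6751  ⇒  n ≥ 6.6751
Smallest integer n = 7

7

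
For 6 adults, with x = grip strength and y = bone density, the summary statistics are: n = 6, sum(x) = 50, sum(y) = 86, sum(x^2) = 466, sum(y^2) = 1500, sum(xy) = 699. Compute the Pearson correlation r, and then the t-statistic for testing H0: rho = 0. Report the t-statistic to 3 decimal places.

Numerator: nΣxy − (Σx)(Σy) = 6·699 − (50)(86) = -106
Denominator: √[(nΣx²−(Σx)²)(nΣy²−(Σy)²)]
  nΣx²−(Σx)² = 6·466 − 2500 = 296;  nΣy²−(Σy)² = 6·1500 − 7396 = 1604
  √(296·1604) = √474784 = 689.0457
r = -106 / 689.0457 = -0.1538
t = r·√(n−2)/√(1−r²) = -0.1538·√4 / √(1−0.023654) = -0.307600 / 0.988102 = -0.311

-0.311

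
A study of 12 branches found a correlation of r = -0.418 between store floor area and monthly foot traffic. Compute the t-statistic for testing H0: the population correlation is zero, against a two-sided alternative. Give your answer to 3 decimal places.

-1.455

1 − r² = 1 − 0.174724 = 0.825276;  √(1−r²) = 0.908447
√(n−2) = √10 = 3.162278
t = r·√(n−2)/√(1−r²) = -0.418 · 3.162278 / 0.908447 = -1.455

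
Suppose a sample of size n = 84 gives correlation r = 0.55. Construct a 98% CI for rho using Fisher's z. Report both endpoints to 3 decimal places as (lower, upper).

z_r = atanh(0.55) = 0.618381;  SE = 1/√(n−3) = 1/√81 = 0.111111
z-limits: 0.618381 ± 2.326·0.111111 = 0.618381 ± 0.258444 = [0.359937, 0.876825]
ρ-limits: (tanh 0.359937, tanh 0.876825) = (0.345, 0.705)

(0.345, 0.705)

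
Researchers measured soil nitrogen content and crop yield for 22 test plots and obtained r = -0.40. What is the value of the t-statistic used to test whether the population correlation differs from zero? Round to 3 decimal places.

t = r·√(n−2) / √(1−r²) with r = -0.40, n = 22
  = -0.40·√20 / √(1 − 0.1600)
  = -0.40·4.472136 / 0.916515
  = -1.788854 / 0.916515 = -1.952

-1.952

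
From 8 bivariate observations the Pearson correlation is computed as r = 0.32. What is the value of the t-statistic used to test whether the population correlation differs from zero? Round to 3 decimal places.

0.827

1 − r² = 1 − 0.1024 = 0.8976;  √(1−r²) = 0.947418
√(n−2) = √6 = 2.449490
t = r·√(n−2)/√(1−r²) = 0.32 · 2.449490 / 0.947418 = 0.827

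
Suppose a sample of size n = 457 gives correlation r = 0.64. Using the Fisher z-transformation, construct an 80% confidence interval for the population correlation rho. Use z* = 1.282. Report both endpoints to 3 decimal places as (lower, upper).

z_r = atanh(0.64) = 0.758174;  SE = 1/√(n−3) = 1/√454 = 0.046932
z-limits: 0.758174 ± 1.282·0.046932 = 0.758174 ± 0.060167 = [0.698007, 0.818341]
ρ-limits: (tanh 0.698007, tanh 0.818341) = (0.603, 0.674)

(0.603, 0.674)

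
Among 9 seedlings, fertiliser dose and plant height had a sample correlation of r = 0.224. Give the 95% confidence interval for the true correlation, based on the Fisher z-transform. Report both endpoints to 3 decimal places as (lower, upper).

(-0.517, 0.773)

z_r = atanh(0.224) = 0.227863;  SE = 1/√(n−3) = 1/√6 = 0.408248
z-limits: 0.227863 ± 1.960·0.408248 = 0.227863 ± 0.800166 = [-0.572303, 1.028029]
ρ-limits: (tanh -0.572303, tanh 1.028029) = (-0.517, 0.773)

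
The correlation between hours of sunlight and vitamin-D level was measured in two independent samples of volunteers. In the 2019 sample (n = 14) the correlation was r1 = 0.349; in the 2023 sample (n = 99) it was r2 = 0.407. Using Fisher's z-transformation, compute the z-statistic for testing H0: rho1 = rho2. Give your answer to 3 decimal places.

z1 = atanh(0.349) = 0.364305,  z2 = atanh(0.407) = 0.432010
SE = √(1/(n1−3) + 1/(n2−3)) = √(1/11 + 1/96) = √(0.0909091 + 0.0104167) = √0.1013258 = 0.318317
z = (z1 − z2)/SE = (0.364305 − 0.432010) / 0.318317 = -0.067705 / 0.318317 = -0.213

-0.213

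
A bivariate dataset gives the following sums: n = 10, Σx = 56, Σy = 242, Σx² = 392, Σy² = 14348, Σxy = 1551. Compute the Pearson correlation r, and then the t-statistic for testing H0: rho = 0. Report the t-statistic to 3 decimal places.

Numerator: nΣxy − (Σx)(Σy) = 10·1551 − (56)(242) = 1958
Denominator: √[(nΣx²−(Σx)²)(nΣy²−(Σy)²)]
  nΣx²−(Σx)² = 10·392 − 3136 = 784;  nΣy²−(Σy)² = 10·14348 − 58564 = 84916
  √(784·84916) = √66574144 = 8159.2980
r = 1958 / 8159.2980 = 0.2400
t = r·√(n−2)/√(1−r²) = 0.2400·√8 / √(1−0.057600) = 0.678823 / 0.970773 = 0.699

0.699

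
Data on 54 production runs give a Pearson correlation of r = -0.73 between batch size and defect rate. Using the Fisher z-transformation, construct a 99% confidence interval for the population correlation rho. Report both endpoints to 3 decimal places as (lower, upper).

(-0.859, -0.514)

Fisher z: z_r = atanh(r) = ½·ln((1+(-0.73))/(1−(-0.73))) = -0.928727
SE(z) = 1/√(n−3) = 1/√51 = 0.140028
99% ⇒ z* = 2.576; margin = 2.576·0.140028 = 0.360712
CI on z-scale: (-1.289439, -0.568015)
Back-transform: tanh(-1.289439) = -0.858980, tanh(-0.568015) = -0.513900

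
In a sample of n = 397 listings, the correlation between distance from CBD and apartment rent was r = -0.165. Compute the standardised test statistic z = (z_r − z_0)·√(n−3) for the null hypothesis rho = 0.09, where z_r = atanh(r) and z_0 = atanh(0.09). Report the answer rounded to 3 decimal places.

z_r = atanh(-0.165) = -0.166522,  z_0 = atanh(0.09) = 0.090244
SE = 1/√(n−3) = 1/√394 = 0.050379
z = (z_r − z_0)/SE = (-0.166522 − 0.090244) / 0.050379 = -0.256766 / 0.050379 = -5.097

-5.097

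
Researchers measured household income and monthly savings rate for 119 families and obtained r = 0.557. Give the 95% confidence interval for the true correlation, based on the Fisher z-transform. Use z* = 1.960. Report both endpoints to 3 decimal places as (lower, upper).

Fisher z: z_r = atanh(r) = ½·ln((1+0.557)/(1−0.557)) = 0.628473
SE(z) = 1/√(n−3) = 1/√116 = 0.092848
95% ⇒ z* = 1.960; margin = 1.960·0.092848 = 0.181982
CI on z-scale: (0.446491, 0.810455)
Back-transform: tanh(0.446491) = 0.419010, tanh(0.810455) = 0.669841

(0.419, 0.670)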